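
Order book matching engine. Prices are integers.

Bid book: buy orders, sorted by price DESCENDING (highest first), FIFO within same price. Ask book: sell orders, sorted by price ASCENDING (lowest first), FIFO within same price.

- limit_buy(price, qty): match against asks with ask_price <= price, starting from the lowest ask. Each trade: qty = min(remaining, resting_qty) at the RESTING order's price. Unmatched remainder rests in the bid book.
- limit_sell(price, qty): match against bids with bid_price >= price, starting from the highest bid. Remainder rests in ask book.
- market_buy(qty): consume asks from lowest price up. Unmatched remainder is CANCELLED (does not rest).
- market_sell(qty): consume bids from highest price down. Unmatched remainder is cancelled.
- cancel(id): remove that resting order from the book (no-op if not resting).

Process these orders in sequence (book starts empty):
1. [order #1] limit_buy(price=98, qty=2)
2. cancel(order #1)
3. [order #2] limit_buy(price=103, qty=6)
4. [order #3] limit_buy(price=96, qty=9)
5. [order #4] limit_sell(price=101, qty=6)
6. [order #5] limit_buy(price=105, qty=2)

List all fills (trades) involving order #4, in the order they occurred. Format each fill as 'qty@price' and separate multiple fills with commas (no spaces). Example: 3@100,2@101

Answer: 6@103

Derivation:
After op 1 [order #1] limit_buy(price=98, qty=2): fills=none; bids=[#1:2@98] asks=[-]
After op 2 cancel(order #1): fills=none; bids=[-] asks=[-]
After op 3 [order #2] limit_buy(price=103, qty=6): fills=none; bids=[#2:6@103] asks=[-]
After op 4 [order #3] limit_buy(price=96, qty=9): fills=none; bids=[#2:6@103 #3:9@96] asks=[-]
After op 5 [order #4] limit_sell(price=101, qty=6): fills=#2x#4:6@103; bids=[#3:9@96] asks=[-]
After op 6 [order #5] limit_buy(price=105, qty=2): fills=none; bids=[#5:2@105 #3:9@96] asks=[-]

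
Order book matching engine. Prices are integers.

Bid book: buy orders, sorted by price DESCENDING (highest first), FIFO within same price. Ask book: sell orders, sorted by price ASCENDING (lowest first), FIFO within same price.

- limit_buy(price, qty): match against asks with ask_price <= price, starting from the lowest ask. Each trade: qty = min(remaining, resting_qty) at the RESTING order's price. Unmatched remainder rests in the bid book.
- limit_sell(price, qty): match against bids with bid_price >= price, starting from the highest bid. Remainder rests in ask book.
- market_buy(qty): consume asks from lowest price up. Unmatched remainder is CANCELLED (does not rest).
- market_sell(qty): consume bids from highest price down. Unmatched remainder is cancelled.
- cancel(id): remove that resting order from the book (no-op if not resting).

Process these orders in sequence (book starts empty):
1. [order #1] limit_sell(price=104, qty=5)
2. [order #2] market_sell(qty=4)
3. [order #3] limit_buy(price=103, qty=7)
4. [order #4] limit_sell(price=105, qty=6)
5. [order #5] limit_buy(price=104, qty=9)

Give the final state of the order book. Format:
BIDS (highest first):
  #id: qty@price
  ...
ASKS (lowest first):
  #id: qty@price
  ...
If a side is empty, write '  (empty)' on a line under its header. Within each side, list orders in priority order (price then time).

After op 1 [order #1] limit_sell(price=104, qty=5): fills=none; bids=[-] asks=[#1:5@104]
After op 2 [order #2] market_sell(qty=4): fills=none; bids=[-] asks=[#1:5@104]
After op 3 [order #3] limit_buy(price=103, qty=7): fills=none; bids=[#3:7@103] asks=[#1:5@104]
After op 4 [order #4] limit_sell(price=105, qty=6): fills=none; bids=[#3:7@103] asks=[#1:5@104 #4:6@105]
After op 5 [order #5] limit_buy(price=104, qty=9): fills=#5x#1:5@104; bids=[#5:4@104 #3:7@103] asks=[#4:6@105]

Answer: BIDS (highest first):
  #5: 4@104
  #3: 7@103
ASKS (lowest first):
  #4: 6@105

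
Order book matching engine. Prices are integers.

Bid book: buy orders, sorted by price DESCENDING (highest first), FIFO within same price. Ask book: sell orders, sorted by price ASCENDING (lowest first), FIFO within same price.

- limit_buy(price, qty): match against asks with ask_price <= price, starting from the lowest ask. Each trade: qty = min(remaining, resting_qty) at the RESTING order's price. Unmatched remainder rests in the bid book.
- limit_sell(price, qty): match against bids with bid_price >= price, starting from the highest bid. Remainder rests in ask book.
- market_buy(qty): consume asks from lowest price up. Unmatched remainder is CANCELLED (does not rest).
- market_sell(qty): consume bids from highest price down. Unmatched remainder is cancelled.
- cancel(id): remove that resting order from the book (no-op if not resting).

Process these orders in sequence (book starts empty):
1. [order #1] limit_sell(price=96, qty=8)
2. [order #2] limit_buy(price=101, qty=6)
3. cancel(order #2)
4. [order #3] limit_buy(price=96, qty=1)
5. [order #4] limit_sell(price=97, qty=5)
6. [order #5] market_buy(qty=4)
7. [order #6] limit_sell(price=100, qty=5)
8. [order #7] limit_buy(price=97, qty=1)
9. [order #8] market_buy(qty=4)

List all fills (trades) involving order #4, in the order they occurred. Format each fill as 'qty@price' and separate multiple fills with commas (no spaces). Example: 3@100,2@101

After op 1 [order #1] limit_sell(price=96, qty=8): fills=none; bids=[-] asks=[#1:8@96]
After op 2 [order #2] limit_buy(price=101, qty=6): fills=#2x#1:6@96; bids=[-] asks=[#1:2@96]
After op 3 cancel(order #2): fills=none; bids=[-] asks=[#1:2@96]
After op 4 [order #3] limit_buy(price=96, qty=1): fills=#3x#1:1@96; bids=[-] asks=[#1:1@96]
After op 5 [order #4] limit_sell(price=97, qty=5): fills=none; bids=[-] asks=[#1:1@96 #4:5@97]
After op 6 [order #5] market_buy(qty=4): fills=#5x#1:1@96 #5x#4:3@97; bids=[-] asks=[#4:2@97]
After op 7 [order #6] limit_sell(price=100, qty=5): fills=none; bids=[-] asks=[#4:2@97 #6:5@100]
After op 8 [order #7] limit_buy(price=97, qty=1): fills=#7x#4:1@97; bids=[-] asks=[#4:1@97 #6:5@100]
After op 9 [order #8] market_buy(qty=4): fills=#8x#4:1@97 #8x#6:3@100; bids=[-] asks=[#6:2@100]

Answer: 3@97,1@97,1@97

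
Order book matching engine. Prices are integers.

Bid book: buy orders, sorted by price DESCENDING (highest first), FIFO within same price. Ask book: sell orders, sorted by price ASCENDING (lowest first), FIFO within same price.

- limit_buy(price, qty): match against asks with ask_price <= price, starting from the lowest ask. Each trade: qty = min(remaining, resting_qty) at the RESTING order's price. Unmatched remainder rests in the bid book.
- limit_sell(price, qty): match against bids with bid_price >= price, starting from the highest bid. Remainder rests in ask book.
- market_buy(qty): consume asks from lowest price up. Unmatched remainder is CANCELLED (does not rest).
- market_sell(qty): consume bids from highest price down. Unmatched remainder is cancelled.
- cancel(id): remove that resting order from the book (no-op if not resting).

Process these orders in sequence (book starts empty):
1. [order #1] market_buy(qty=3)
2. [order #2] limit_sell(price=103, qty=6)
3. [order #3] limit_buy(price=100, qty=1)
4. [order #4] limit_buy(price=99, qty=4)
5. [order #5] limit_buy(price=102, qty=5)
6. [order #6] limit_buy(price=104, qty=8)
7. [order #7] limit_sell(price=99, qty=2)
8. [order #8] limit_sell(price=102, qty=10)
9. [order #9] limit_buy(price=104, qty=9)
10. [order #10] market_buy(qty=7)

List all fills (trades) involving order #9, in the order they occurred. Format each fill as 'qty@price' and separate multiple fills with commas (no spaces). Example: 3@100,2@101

After op 1 [order #1] market_buy(qty=3): fills=none; bids=[-] asks=[-]
After op 2 [order #2] limit_sell(price=103, qty=6): fills=none; bids=[-] asks=[#2:6@103]
After op 3 [order #3] limit_buy(price=100, qty=1): fills=none; bids=[#3:1@100] asks=[#2:6@103]
After op 4 [order #4] limit_buy(price=99, qty=4): fills=none; bids=[#3:1@100 #4:4@99] asks=[#2:6@103]
After op 5 [order #5] limit_buy(price=102, qty=5): fills=none; bids=[#5:5@102 #3:1@100 #4:4@99] asks=[#2:6@103]
After op 6 [order #6] limit_buy(price=104, qty=8): fills=#6x#2:6@103; bids=[#6:2@104 #5:5@102 #3:1@100 #4:4@99] asks=[-]
After op 7 [order #7] limit_sell(price=99, qty=2): fills=#6x#7:2@104; bids=[#5:5@102 #3:1@100 #4:4@99] asks=[-]
After op 8 [order #8] limit_sell(price=102, qty=10): fills=#5x#8:5@102; bids=[#3:1@100 #4:4@99] asks=[#8:5@102]
After op 9 [order #9] limit_buy(price=104, qty=9): fills=#9x#8:5@102; bids=[#9:4@104 #3:1@100 #4:4@99] asks=[-]
After op 10 [order #10] market_buy(qty=7): fills=none; bids=[#9:4@104 #3:1@100 #4:4@99] asks=[-]

Answer: 5@102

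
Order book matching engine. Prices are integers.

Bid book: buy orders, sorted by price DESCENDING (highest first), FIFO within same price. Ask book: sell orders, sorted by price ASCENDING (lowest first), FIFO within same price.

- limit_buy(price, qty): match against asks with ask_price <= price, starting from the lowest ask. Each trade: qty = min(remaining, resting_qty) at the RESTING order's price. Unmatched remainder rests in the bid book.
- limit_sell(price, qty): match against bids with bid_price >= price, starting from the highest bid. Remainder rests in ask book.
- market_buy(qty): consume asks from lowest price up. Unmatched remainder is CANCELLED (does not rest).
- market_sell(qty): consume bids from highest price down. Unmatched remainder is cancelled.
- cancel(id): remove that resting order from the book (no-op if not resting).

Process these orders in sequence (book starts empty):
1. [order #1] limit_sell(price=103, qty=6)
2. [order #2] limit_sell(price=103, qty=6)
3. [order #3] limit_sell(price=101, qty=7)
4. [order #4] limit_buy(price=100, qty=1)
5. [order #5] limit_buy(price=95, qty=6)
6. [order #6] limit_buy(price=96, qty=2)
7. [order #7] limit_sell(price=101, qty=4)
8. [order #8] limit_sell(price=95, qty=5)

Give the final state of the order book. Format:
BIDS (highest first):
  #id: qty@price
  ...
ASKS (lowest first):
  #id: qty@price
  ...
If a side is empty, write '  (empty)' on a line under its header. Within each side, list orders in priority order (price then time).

Answer: BIDS (highest first):
  #5: 4@95
ASKS (lowest first):
  #3: 7@101
  #7: 4@101
  #1: 6@103
  #2: 6@103

Derivation:
After op 1 [order #1] limit_sell(price=103, qty=6): fills=none; bids=[-] asks=[#1:6@103]
After op 2 [order #2] limit_sell(price=103, qty=6): fills=none; bids=[-] asks=[#1:6@103 #2:6@103]
After op 3 [order #3] limit_sell(price=101, qty=7): fills=none; bids=[-] asks=[#3:7@101 #1:6@103 #2:6@103]
After op 4 [order #4] limit_buy(price=100, qty=1): fills=none; bids=[#4:1@100] asks=[#3:7@101 #1:6@103 #2:6@103]
After op 5 [order #5] limit_buy(price=95, qty=6): fills=none; bids=[#4:1@100 #5:6@95] asks=[#3:7@101 #1:6@103 #2:6@103]
After op 6 [order #6] limit_buy(price=96, qty=2): fills=none; bids=[#4:1@100 #6:2@96 #5:6@95] asks=[#3:7@101 #1:6@103 #2:6@103]
After op 7 [order #7] limit_sell(price=101, qty=4): fills=none; bids=[#4:1@100 #6:2@96 #5:6@95] asks=[#3:7@101 #7:4@101 #1:6@103 #2:6@103]
After op 8 [order #8] limit_sell(price=95, qty=5): fills=#4x#8:1@100 #6x#8:2@96 #5x#8:2@95; bids=[#5:4@95] asks=[#3:7@101 #7:4@101 #1:6@103 #2:6@103]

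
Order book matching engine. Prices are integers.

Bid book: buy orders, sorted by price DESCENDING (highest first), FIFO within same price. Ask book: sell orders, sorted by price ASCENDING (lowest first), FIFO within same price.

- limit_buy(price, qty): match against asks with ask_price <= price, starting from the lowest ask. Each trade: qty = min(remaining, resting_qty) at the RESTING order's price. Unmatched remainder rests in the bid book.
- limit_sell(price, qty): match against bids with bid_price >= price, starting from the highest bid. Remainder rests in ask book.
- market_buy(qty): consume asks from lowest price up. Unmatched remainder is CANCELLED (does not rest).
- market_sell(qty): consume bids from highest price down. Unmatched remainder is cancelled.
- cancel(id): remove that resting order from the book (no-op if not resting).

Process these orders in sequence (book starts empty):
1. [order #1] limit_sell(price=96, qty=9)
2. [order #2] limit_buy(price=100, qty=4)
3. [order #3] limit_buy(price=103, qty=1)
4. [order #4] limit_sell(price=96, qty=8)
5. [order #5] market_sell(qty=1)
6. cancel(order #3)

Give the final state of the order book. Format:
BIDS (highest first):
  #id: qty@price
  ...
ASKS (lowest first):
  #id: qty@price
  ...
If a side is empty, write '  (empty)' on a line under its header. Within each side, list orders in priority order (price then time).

Answer: BIDS (highest first):
  (empty)
ASKS (lowest first):
  #1: 4@96
  #4: 8@96

Derivation:
After op 1 [order #1] limit_sell(price=96, qty=9): fills=none; bids=[-] asks=[#1:9@96]
After op 2 [order #2] limit_buy(price=100, qty=4): fills=#2x#1:4@96; bids=[-] asks=[#1:5@96]
After op 3 [order #3] limit_buy(price=103, qty=1): fills=#3x#1:1@96; bids=[-] asks=[#1:4@96]
After op 4 [order #4] limit_sell(price=96, qty=8): fills=none; bids=[-] asks=[#1:4@96 #4:8@96]
After op 5 [order #5] market_sell(qty=1): fills=none; bids=[-] asks=[#1:4@96 #4:8@96]
After op 6 cancel(order #3): fills=none; bids=[-] asks=[#1:4@96 #4:8@96]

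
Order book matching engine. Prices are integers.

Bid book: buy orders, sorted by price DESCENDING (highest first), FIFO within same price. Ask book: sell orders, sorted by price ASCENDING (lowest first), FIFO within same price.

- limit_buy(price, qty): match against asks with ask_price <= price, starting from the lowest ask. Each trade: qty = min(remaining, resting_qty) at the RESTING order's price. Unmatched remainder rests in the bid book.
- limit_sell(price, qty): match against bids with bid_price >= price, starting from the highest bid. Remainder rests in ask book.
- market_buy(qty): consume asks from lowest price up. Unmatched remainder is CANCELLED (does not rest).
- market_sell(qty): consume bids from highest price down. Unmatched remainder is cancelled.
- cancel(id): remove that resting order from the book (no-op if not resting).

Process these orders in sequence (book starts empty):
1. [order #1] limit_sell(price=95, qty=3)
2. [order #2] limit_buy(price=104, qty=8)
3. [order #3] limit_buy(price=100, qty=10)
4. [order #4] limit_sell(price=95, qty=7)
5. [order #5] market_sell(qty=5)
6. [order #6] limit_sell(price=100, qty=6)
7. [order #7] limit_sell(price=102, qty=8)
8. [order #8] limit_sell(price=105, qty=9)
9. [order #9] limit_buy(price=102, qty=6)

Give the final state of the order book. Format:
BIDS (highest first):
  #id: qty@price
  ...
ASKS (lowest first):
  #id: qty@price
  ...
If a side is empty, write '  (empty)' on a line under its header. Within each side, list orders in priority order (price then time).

After op 1 [order #1] limit_sell(price=95, qty=3): fills=none; bids=[-] asks=[#1:3@95]
After op 2 [order #2] limit_buy(price=104, qty=8): fills=#2x#1:3@95; bids=[#2:5@104] asks=[-]
After op 3 [order #3] limit_buy(price=100, qty=10): fills=none; bids=[#2:5@104 #3:10@100] asks=[-]
After op 4 [order #4] limit_sell(price=95, qty=7): fills=#2x#4:5@104 #3x#4:2@100; bids=[#3:8@100] asks=[-]
After op 5 [order #5] market_sell(qty=5): fills=#3x#5:5@100; bids=[#3:3@100] asks=[-]
After op 6 [order #6] limit_sell(price=100, qty=6): fills=#3x#6:3@100; bids=[-] asks=[#6:3@100]
After op 7 [order #7] limit_sell(price=102, qty=8): fills=none; bids=[-] asks=[#6:3@100 #7:8@102]
After op 8 [order #8] limit_sell(price=105, qty=9): fills=none; bids=[-] asks=[#6:3@100 #7:8@102 #8:9@105]
After op 9 [order #9] limit_buy(price=102, qty=6): fills=#9x#6:3@100 #9x#7:3@102; bids=[-] asks=[#7:5@102 #8:9@105]

Answer: BIDS (highest first):
  (empty)
ASKS (lowest first):
  #7: 5@102
  #8: 9@105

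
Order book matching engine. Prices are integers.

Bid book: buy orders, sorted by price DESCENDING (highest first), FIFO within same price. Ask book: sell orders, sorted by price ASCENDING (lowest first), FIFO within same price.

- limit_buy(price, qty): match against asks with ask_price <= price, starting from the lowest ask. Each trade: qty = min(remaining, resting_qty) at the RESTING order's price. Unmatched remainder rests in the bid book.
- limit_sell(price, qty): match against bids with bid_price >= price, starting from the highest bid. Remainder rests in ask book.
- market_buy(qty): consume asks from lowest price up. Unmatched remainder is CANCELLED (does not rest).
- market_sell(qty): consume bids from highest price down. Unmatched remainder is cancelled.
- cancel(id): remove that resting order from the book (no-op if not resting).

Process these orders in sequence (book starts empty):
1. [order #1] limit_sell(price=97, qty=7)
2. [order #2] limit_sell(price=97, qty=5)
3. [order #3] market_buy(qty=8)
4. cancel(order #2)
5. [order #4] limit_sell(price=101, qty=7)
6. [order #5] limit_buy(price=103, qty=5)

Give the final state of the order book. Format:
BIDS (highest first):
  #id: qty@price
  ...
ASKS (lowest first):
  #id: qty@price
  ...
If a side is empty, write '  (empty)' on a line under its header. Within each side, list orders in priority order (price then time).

Answer: BIDS (highest first):
  (empty)
ASKS (lowest first):
  #4: 2@101

Derivation:
After op 1 [order #1] limit_sell(price=97, qty=7): fills=none; bids=[-] asks=[#1:7@97]
After op 2 [order #2] limit_sell(price=97, qty=5): fills=none; bids=[-] asks=[#1:7@97 #2:5@97]
After op 3 [order #3] market_buy(qty=8): fills=#3x#1:7@97 #3x#2:1@97; bids=[-] asks=[#2:4@97]
After op 4 cancel(order #2): fills=none; bids=[-] asks=[-]
After op 5 [order #4] limit_sell(price=101, qty=7): fills=none; bids=[-] asks=[#4:7@101]
After op 6 [order #5] limit_buy(price=103, qty=5): fills=#5x#4:5@101; bids=[-] asks=[#4:2@101]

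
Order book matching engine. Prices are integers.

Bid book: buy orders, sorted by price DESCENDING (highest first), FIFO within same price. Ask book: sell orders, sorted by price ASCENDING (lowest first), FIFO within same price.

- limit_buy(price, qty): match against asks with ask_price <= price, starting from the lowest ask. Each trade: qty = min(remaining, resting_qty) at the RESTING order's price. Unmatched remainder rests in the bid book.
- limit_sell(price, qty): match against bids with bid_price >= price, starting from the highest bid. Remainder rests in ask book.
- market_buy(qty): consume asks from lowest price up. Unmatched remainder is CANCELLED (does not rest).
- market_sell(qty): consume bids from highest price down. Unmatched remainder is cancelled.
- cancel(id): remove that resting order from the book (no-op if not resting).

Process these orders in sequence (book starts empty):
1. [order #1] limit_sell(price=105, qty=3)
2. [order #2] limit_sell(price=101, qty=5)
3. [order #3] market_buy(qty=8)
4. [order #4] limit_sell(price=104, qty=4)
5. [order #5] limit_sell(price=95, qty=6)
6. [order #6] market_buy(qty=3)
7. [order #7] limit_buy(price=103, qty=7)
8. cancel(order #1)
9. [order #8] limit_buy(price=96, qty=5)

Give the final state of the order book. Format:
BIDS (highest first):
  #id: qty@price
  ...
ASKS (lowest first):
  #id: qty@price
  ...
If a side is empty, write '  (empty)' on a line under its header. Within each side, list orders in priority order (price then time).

Answer: BIDS (highest first):
  #7: 4@103
  #8: 5@96
ASKS (lowest first):
  #4: 4@104

Derivation:
After op 1 [order #1] limit_sell(price=105, qty=3): fills=none; bids=[-] asks=[#1:3@105]
After op 2 [order #2] limit_sell(price=101, qty=5): fills=none; bids=[-] asks=[#2:5@101 #1:3@105]
After op 3 [order #3] market_buy(qty=8): fills=#3x#2:5@101 #3x#1:3@105; bids=[-] asks=[-]
After op 4 [order #4] limit_sell(price=104, qty=4): fills=none; bids=[-] asks=[#4:4@104]
After op 5 [order #5] limit_sell(price=95, qty=6): fills=none; bids=[-] asks=[#5:6@95 #4:4@104]
After op 6 [order #6] market_buy(qty=3): fills=#6x#5:3@95; bids=[-] asks=[#5:3@95 #4:4@104]
After op 7 [order #7] limit_buy(price=103, qty=7): fills=#7x#5:3@95; bids=[#7:4@103] asks=[#4:4@104]
After op 8 cancel(order #1): fills=none; bids=[#7:4@103] asks=[#4:4@104]
After op 9 [order #8] limit_buy(price=96, qty=5): fills=none; bids=[#7:4@103 #8:5@96] asks=[#4:4@104]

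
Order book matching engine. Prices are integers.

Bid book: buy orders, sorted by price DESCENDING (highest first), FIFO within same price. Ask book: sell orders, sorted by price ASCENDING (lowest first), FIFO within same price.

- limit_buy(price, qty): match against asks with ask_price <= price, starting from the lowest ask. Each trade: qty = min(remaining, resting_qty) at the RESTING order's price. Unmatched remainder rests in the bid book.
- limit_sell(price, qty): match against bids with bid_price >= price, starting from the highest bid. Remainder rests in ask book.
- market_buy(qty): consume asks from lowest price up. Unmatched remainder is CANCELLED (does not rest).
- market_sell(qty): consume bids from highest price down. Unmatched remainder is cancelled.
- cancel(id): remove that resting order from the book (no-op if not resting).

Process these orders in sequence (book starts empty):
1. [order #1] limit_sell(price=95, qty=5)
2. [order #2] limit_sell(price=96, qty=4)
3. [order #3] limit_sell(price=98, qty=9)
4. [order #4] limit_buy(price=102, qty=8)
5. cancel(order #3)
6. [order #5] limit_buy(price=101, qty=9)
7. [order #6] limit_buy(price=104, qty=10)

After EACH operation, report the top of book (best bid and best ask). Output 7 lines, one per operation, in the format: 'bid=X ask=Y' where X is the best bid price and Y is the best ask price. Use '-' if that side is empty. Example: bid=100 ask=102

After op 1 [order #1] limit_sell(price=95, qty=5): fills=none; bids=[-] asks=[#1:5@95]
After op 2 [order #2] limit_sell(price=96, qty=4): fills=none; bids=[-] asks=[#1:5@95 #2:4@96]
After op 3 [order #3] limit_sell(price=98, qty=9): fills=none; bids=[-] asks=[#1:5@95 #2:4@96 #3:9@98]
After op 4 [order #4] limit_buy(price=102, qty=8): fills=#4x#1:5@95 #4x#2:3@96; bids=[-] asks=[#2:1@96 #3:9@98]
After op 5 cancel(order #3): fills=none; bids=[-] asks=[#2:1@96]
After op 6 [order #5] limit_buy(price=101, qty=9): fills=#5x#2:1@96; bids=[#5:8@101] asks=[-]
After op 7 [order #6] limit_buy(price=104, qty=10): fills=none; bids=[#6:10@104 #5:8@101] asks=[-]

Answer: bid=- ask=95
bid=- ask=95
bid=- ask=95
bid=- ask=96
bid=- ask=96
bid=101 ask=-
bid=104 ask=-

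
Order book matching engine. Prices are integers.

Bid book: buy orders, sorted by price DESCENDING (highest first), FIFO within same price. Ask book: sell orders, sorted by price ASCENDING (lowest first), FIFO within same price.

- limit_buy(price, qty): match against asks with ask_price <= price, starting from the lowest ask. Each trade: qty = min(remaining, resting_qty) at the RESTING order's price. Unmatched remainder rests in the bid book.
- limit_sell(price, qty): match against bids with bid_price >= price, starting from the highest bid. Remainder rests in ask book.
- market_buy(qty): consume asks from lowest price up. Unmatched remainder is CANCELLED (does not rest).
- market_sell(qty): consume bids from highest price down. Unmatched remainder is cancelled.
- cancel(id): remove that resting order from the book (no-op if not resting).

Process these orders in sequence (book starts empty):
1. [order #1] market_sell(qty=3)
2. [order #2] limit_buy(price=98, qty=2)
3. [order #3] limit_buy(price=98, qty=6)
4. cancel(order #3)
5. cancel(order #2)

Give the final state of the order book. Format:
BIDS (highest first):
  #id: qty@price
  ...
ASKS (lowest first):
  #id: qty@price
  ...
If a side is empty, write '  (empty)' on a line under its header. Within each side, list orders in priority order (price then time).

Answer: BIDS (highest first):
  (empty)
ASKS (lowest first):
  (empty)

Derivation:
After op 1 [order #1] market_sell(qty=3): fills=none; bids=[-] asks=[-]
After op 2 [order #2] limit_buy(price=98, qty=2): fills=none; bids=[#2:2@98] asks=[-]
After op 3 [order #3] limit_buy(price=98, qty=6): fills=none; bids=[#2:2@98 #3:6@98] asks=[-]
After op 4 cancel(order #3): fills=none; bids=[#2:2@98] asks=[-]
After op 5 cancel(order #2): fills=none; bids=[-] asks=[-]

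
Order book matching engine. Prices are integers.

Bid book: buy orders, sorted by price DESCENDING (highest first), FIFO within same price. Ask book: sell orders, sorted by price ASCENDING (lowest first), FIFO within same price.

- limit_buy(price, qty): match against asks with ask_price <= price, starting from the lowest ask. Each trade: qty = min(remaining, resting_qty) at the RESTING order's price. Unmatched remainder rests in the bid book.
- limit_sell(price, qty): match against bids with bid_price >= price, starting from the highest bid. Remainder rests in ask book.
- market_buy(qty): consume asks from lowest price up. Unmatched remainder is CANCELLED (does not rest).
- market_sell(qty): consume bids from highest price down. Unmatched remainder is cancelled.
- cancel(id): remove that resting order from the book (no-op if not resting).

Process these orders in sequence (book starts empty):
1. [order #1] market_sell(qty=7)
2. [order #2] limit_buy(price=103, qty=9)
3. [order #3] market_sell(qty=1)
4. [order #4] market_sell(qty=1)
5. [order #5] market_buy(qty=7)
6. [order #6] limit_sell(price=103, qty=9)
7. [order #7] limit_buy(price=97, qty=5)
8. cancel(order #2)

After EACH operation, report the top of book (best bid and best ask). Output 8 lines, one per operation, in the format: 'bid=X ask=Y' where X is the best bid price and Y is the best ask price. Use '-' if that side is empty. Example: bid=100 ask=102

Answer: bid=- ask=-
bid=103 ask=-
bid=103 ask=-
bid=103 ask=-
bid=103 ask=-
bid=- ask=103
bid=97 ask=103
bid=97 ask=103

Derivation:
After op 1 [order #1] market_sell(qty=7): fills=none; bids=[-] asks=[-]
After op 2 [order #2] limit_buy(price=103, qty=9): fills=none; bids=[#2:9@103] asks=[-]
After op 3 [order #3] market_sell(qty=1): fills=#2x#3:1@103; bids=[#2:8@103] asks=[-]
After op 4 [order #4] market_sell(qty=1): fills=#2x#4:1@103; bids=[#2:7@103] asks=[-]
After op 5 [order #5] market_buy(qty=7): fills=none; bids=[#2:7@103] asks=[-]
After op 6 [order #6] limit_sell(price=103, qty=9): fills=#2x#6:7@103; bids=[-] asks=[#6:2@103]
After op 7 [order #7] limit_buy(price=97, qty=5): fills=none; bids=[#7:5@97] asks=[#6:2@103]
After op 8 cancel(order #2): fills=none; bids=[#7:5@97] asks=[#6:2@103]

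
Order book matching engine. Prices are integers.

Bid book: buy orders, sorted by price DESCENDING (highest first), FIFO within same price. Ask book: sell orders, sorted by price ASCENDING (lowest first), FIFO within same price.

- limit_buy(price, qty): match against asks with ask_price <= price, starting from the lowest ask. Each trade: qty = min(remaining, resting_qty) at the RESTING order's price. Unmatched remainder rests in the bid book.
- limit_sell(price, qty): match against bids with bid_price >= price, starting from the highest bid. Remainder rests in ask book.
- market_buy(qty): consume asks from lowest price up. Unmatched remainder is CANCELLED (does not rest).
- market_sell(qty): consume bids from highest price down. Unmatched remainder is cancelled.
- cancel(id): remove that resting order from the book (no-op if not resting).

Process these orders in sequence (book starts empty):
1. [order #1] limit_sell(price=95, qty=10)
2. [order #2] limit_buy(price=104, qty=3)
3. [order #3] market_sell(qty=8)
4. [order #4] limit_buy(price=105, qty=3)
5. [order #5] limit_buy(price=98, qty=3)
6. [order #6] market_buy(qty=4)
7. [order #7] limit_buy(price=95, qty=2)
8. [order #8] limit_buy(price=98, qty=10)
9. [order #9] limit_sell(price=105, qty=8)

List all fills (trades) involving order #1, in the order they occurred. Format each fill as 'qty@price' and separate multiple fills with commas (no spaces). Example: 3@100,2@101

After op 1 [order #1] limit_sell(price=95, qty=10): fills=none; bids=[-] asks=[#1:10@95]
After op 2 [order #2] limit_buy(price=104, qty=3): fills=#2x#1:3@95; bids=[-] asks=[#1:7@95]
After op 3 [order #3] market_sell(qty=8): fills=none; bids=[-] asks=[#1:7@95]
After op 4 [order #4] limit_buy(price=105, qty=3): fills=#4x#1:3@95; bids=[-] asks=[#1:4@95]
After op 5 [order #5] limit_buy(price=98, qty=3): fills=#5x#1:3@95; bids=[-] asks=[#1:1@95]
After op 6 [order #6] market_buy(qty=4): fills=#6x#1:1@95; bids=[-] asks=[-]
After op 7 [order #7] limit_buy(price=95, qty=2): fills=none; bids=[#7:2@95] asks=[-]
After op 8 [order #8] limit_buy(price=98, qty=10): fills=none; bids=[#8:10@98 #7:2@95] asks=[-]
After op 9 [order #9] limit_sell(price=105, qty=8): fills=none; bids=[#8:10@98 #7:2@95] asks=[#9:8@105]

Answer: 3@95,3@95,3@95,1@95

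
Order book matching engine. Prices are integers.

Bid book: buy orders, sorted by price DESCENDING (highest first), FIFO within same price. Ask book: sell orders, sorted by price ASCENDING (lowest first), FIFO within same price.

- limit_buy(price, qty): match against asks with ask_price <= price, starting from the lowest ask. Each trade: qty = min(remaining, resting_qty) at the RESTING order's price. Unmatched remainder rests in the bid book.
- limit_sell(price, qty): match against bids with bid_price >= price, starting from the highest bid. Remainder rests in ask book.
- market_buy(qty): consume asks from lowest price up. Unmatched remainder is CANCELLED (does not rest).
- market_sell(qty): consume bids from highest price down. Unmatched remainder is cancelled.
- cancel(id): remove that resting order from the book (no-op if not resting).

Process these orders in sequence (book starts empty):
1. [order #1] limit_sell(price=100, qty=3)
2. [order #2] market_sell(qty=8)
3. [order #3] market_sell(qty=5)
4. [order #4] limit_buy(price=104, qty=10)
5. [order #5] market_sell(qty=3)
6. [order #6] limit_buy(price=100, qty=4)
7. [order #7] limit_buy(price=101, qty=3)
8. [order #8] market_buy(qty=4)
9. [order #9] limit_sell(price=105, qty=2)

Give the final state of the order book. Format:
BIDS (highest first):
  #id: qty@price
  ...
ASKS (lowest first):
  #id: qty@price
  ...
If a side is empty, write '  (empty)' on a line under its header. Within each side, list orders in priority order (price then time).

After op 1 [order #1] limit_sell(price=100, qty=3): fills=none; bids=[-] asks=[#1:3@100]
After op 2 [order #2] market_sell(qty=8): fills=none; bids=[-] asks=[#1:3@100]
After op 3 [order #3] market_sell(qty=5): fills=none; bids=[-] asks=[#1:3@100]
After op 4 [order #4] limit_buy(price=104, qty=10): fills=#4x#1:3@100; bids=[#4:7@104] asks=[-]
After op 5 [order #5] market_sell(qty=3): fills=#4x#5:3@104; bids=[#4:4@104] asks=[-]
After op 6 [order #6] limit_buy(price=100, qty=4): fills=none; bids=[#4:4@104 #6:4@100] asks=[-]
After op 7 [order #7] limit_buy(price=101, qty=3): fills=none; bids=[#4:4@104 #7:3@101 #6:4@100] asks=[-]
After op 8 [order #8] market_buy(qty=4): fills=none; bids=[#4:4@104 #7:3@101 #6:4@100] asks=[-]
After op 9 [order #9] limit_sell(price=105, qty=2): fills=none; bids=[#4:4@104 #7:3@101 #6:4@100] asks=[#9:2@105]

Answer: BIDS (highest first):
  #4: 4@104
  #7: 3@101
  #6: 4@100
ASKS (lowest first):
  #9: 2@105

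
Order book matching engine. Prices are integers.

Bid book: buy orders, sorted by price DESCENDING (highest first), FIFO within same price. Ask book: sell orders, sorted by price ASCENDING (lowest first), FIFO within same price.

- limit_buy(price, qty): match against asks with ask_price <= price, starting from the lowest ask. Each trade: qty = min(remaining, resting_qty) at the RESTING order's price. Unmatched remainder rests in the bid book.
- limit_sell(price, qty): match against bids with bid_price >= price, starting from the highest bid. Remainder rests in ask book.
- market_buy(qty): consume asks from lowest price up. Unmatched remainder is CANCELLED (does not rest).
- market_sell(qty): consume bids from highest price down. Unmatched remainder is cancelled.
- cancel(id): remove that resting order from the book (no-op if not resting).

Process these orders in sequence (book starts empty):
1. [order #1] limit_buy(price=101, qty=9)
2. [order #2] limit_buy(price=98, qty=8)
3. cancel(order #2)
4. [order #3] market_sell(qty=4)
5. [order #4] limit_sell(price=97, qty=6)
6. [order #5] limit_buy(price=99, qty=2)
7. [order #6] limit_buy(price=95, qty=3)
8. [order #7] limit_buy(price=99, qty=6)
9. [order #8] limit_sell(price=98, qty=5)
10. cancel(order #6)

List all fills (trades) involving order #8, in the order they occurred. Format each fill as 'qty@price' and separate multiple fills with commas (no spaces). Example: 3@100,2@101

After op 1 [order #1] limit_buy(price=101, qty=9): fills=none; bids=[#1:9@101] asks=[-]
After op 2 [order #2] limit_buy(price=98, qty=8): fills=none; bids=[#1:9@101 #2:8@98] asks=[-]
After op 3 cancel(order #2): fills=none; bids=[#1:9@101] asks=[-]
After op 4 [order #3] market_sell(qty=4): fills=#1x#3:4@101; bids=[#1:5@101] asks=[-]
After op 5 [order #4] limit_sell(price=97, qty=6): fills=#1x#4:5@101; bids=[-] asks=[#4:1@97]
After op 6 [order #5] limit_buy(price=99, qty=2): fills=#5x#4:1@97; bids=[#5:1@99] asks=[-]
After op 7 [order #6] limit_buy(price=95, qty=3): fills=none; bids=[#5:1@99 #6:3@95] asks=[-]
After op 8 [order #7] limit_buy(price=99, qty=6): fills=none; bids=[#5:1@99 #7:6@99 #6:3@95] asks=[-]
After op 9 [order #8] limit_sell(price=98, qty=5): fills=#5x#8:1@99 #7x#8:4@99; bids=[#7:2@99 #6:3@95] asks=[-]
After op 10 cancel(order #6): fills=none; bids=[#7:2@99] asks=[-]

Answer: 1@99,4@99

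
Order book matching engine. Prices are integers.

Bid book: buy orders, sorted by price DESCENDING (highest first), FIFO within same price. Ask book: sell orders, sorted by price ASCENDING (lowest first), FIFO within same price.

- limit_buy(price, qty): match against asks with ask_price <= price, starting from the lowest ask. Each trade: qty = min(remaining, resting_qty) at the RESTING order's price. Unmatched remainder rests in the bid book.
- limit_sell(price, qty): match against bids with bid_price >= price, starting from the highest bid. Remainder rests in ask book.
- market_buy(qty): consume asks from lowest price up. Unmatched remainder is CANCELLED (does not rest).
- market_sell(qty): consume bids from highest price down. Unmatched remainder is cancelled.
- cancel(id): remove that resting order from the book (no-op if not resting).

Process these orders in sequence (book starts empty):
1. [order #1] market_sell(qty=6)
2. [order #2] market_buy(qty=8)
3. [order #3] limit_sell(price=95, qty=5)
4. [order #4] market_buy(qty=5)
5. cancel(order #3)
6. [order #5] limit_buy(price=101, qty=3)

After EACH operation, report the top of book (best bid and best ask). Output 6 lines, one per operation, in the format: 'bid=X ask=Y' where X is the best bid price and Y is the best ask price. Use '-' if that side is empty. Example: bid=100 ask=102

Answer: bid=- ask=-
bid=- ask=-
bid=- ask=95
bid=- ask=-
bid=- ask=-
bid=101 ask=-

Derivation:
After op 1 [order #1] market_sell(qty=6): fills=none; bids=[-] asks=[-]
After op 2 [order #2] market_buy(qty=8): fills=none; bids=[-] asks=[-]
After op 3 [order #3] limit_sell(price=95, qty=5): fills=none; bids=[-] asks=[#3:5@95]
After op 4 [order #4] market_buy(qty=5): fills=#4x#3:5@95; bids=[-] asks=[-]
After op 5 cancel(order #3): fills=none; bids=[-] asks=[-]
After op 6 [order #5] limit_buy(price=101, qty=3): fills=none; bids=[#5:3@101] asks=[-]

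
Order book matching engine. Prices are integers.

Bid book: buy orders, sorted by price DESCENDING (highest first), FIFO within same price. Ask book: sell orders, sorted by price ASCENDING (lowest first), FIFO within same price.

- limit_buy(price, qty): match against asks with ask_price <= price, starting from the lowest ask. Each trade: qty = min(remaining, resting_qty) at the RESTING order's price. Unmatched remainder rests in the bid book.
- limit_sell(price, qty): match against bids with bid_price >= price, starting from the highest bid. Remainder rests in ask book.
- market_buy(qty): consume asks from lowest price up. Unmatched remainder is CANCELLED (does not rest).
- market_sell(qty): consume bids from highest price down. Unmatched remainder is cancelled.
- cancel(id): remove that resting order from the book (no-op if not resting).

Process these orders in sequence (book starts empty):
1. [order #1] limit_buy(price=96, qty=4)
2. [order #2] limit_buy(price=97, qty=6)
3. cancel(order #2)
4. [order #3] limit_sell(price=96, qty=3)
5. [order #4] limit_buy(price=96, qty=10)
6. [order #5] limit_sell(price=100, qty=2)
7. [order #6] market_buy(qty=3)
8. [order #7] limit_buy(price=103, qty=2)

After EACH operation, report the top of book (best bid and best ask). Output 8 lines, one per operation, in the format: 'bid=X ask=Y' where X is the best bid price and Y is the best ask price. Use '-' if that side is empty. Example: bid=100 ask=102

Answer: bid=96 ask=-
bid=97 ask=-
bid=96 ask=-
bid=96 ask=-
bid=96 ask=-
bid=96 ask=100
bid=96 ask=-
bid=103 ask=-

Derivation:
After op 1 [order #1] limit_buy(price=96, qty=4): fills=none; bids=[#1:4@96] asks=[-]
After op 2 [order #2] limit_buy(price=97, qty=6): fills=none; bids=[#2:6@97 #1:4@96] asks=[-]
After op 3 cancel(order #2): fills=none; bids=[#1:4@96] asks=[-]
After op 4 [order #3] limit_sell(price=96, qty=3): fills=#1x#3:3@96; bids=[#1:1@96] asks=[-]
After op 5 [order #4] limit_buy(price=96, qty=10): fills=none; bids=[#1:1@96 #4:10@96] asks=[-]
After op 6 [order #5] limit_sell(price=100, qty=2): fills=none; bids=[#1:1@96 #4:10@96] asks=[#5:2@100]
After op 7 [order #6] market_buy(qty=3): fills=#6x#5:2@100; bids=[#1:1@96 #4:10@96] asks=[-]
After op 8 [order #7] limit_buy(price=103, qty=2): fills=none; bids=[#7:2@103 #1:1@96 #4:10@96] asks=[-]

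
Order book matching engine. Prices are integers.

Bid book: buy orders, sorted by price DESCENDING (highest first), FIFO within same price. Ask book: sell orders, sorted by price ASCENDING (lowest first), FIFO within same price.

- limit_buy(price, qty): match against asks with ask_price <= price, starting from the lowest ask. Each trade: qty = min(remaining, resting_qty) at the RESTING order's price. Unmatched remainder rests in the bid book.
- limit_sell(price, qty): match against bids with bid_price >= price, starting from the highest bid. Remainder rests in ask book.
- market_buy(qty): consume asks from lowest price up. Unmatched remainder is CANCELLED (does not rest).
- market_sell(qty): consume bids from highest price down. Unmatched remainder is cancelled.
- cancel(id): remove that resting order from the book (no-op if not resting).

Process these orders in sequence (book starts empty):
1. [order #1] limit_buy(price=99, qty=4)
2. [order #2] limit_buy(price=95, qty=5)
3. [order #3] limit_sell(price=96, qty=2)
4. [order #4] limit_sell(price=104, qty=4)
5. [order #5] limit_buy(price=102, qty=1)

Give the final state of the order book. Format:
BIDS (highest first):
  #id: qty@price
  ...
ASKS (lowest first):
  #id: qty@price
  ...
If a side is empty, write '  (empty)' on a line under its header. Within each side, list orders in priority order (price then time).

Answer: BIDS (highest first):
  #5: 1@102
  #1: 2@99
  #2: 5@95
ASKS (lowest first):
  #4: 4@104

Derivation:
After op 1 [order #1] limit_buy(price=99, qty=4): fills=none; bids=[#1:4@99] asks=[-]
After op 2 [order #2] limit_buy(price=95, qty=5): fills=none; bids=[#1:4@99 #2:5@95] asks=[-]
After op 3 [order #3] limit_sell(price=96, qty=2): fills=#1x#3:2@99; bids=[#1:2@99 #2:5@95] asks=[-]
After op 4 [order #4] limit_sell(price=104, qty=4): fills=none; bids=[#1:2@99 #2:5@95] asks=[#4:4@104]
After op 5 [order #5] limit_buy(price=102, qty=1): fills=none; bids=[#5:1@102 #1:2@99 #2:5@95] asks=[#4:4@104]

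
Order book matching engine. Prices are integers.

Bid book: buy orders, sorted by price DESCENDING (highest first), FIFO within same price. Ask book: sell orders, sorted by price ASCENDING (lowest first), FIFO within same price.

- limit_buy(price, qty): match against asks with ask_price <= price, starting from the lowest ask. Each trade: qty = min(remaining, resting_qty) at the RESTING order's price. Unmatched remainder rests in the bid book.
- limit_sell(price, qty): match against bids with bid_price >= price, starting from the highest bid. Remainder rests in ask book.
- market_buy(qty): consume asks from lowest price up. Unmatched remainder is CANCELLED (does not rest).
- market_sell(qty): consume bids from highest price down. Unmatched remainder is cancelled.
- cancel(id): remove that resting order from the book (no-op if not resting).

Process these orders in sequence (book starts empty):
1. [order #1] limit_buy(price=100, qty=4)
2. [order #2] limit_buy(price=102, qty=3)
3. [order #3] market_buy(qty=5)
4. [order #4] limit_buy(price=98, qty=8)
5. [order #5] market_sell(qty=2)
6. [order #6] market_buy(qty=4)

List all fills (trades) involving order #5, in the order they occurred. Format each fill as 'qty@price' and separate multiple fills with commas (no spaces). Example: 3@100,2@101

Answer: 2@102

Derivation:
After op 1 [order #1] limit_buy(price=100, qty=4): fills=none; bids=[#1:4@100] asks=[-]
After op 2 [order #2] limit_buy(price=102, qty=3): fills=none; bids=[#2:3@102 #1:4@100] asks=[-]
After op 3 [order #3] market_buy(qty=5): fills=none; bids=[#2:3@102 #1:4@100] asks=[-]
After op 4 [order #4] limit_buy(price=98, qty=8): fills=none; bids=[#2:3@102 #1:4@100 #4:8@98] asks=[-]
After op 5 [order #5] market_sell(qty=2): fills=#2x#5:2@102; bids=[#2:1@102 #1:4@100 #4:8@98] asks=[-]
After op 6 [order #6] market_buy(qty=4): fills=none; bids=[#2:1@102 #1:4@100 #4:8@98] asks=[-]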